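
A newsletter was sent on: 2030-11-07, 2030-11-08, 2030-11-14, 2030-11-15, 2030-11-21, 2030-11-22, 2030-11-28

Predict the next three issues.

The gap pattern 1, 6, 1, 6, 1, 6 repeats every 2 events.
These are the Thursdays and Fridays of each week.
The following Friday is 2030-11-29.
The following Thursday is 2030-12-05.
Next Friday: 2030-12-06.

2030-11-29, 2030-12-05, 2030-12-06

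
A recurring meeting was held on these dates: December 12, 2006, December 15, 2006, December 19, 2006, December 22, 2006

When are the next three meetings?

December 26, 2006; December 29, 2006; January 2, 2007

Gaps: 3, 4, 3 days — not constant, but cyclic with period 2.
The events fall on every Tuesday and Friday.
Next Tuesday: December 26, 2006.
The following Friday is December 29, 2006.
The following Tuesday is January 2, 2007.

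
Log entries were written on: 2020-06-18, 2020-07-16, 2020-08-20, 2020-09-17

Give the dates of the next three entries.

Gaps: 28, 35, 28 days — a mix of 28 and 35. Every date is a Thursday.
Each is the 3rd Thursday of its month.
October 2020 — 3rd Thursday is 2020-10-15.
November 2020 — 3rd Thursday is 2020-11-19.
3rd Thursday of December 2020: 2020-12-17.

2020-10-15, 2020-11-19, 2020-12-17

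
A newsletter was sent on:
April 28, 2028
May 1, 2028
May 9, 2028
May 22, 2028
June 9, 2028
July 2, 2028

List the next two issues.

July 30, 2028; September 1, 2028

Intervals are 3, 8, 13, 18, 23 days — an arithmetic progression with common difference 5.
Next gap: 28 days. July 2, 2028 + 28 days = July 30, 2028.
Next gap: 33 days. July 30, 2028 + 33 days = September 1, 2028.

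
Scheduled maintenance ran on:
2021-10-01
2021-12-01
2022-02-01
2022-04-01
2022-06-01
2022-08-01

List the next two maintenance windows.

Each date is the 1st; the gaps (61, 62, 59, 61, 61) track the month lengths.
The rule is the 1st of every 2 months.
October 2022: 2022-10-01.
December 2022: 2022-12-01.

2022-10-01, 2022-12-01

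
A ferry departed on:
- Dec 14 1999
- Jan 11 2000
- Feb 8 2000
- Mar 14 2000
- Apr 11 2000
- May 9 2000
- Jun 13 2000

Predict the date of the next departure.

Jul 11 2000

These are Tuesdays at 28- or 35-day spacing (28, 28, 35, 28, 28, 35).
The pattern: 2nd Tuesday of the month.
2nd Tuesday of July 2000: Jul 11 2000.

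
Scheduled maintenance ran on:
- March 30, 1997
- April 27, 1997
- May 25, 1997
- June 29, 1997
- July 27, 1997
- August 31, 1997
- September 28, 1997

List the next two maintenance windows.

October 26, 1997; November 30, 1997

All Sundays; the gaps (28, 28, 35, 28, 35, 28) vary with month length.
This is the last Sunday of each month.
October 1997 ends with Sunday October 26, 1997.
November 1997 ends with Sunday November 30, 1997.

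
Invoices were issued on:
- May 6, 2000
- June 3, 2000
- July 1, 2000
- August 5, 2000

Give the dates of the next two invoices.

All dates are Saturdays, 28, 28, 35 days apart.
Specifically, the 1st Saturday of each month.
1st Saturday of September 2000: September 2, 2000.
October 2000 — 1st Saturday is October 7, 2000.

September 2, 2000; October 7, 2000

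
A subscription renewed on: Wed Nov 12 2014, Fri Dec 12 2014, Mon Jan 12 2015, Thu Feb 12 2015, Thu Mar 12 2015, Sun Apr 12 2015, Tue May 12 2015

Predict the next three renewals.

Gaps: 30, 31, 31, 28, 31, 30 days — not constant. Every event is on the 12th of the month.
Pattern: the 12th of each month.
June 2015: Fri Jun 12 2015.
Next: July 2015 → Sun Jul 12 2015.
Next: August 2015 → Wed Aug 12 2015.

Fri Jun 12 2015, Sun Jul 12 2015, Wed Aug 12 2015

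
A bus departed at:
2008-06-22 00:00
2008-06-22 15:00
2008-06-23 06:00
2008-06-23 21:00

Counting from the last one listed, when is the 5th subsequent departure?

The interval is a steady 15 hours (15, 15, 15).
2008-06-23 21:00 + 15 h = 2008-06-24 12:00.
2008-06-24 12:00 + 15 h = 2008-06-25 03:00.
2008-06-25 03:00 + 15 h = 2008-06-25 18:00.
2008-06-25 18:00 + 15 h = 2008-06-26 09:00.
2008-06-26 09:00 + 15 h = 2008-06-27 00:00.

2008-06-27 00:00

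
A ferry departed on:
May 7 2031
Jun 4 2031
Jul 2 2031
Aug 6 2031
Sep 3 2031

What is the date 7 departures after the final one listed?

These are Wednesdays at 28- or 35-day spacing (28, 28, 35, 28).
The pattern: 1st Wednesday of the month.
October 2031 — 1st Wednesday is Oct 1 2031.
1st Wednesday of November 2031: Nov 5 2031.
1st Wednesday of December 2031: Dec 3 2031.
1st Wednesday of January 2032: Jan 7 2032.
February 2032 — 1st Wednesday is Feb 4 2032.
March 2032 — 1st Wednesday is Mar 3 2032.
1st Wednesday of April 2032: Apr 7 2032.

Apr 7 2032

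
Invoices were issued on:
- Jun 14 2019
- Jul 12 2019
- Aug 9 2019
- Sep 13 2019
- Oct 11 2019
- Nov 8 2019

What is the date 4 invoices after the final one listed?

Gaps: 28, 28, 35, 28, 28 days — a mix of 28 and 35. Every date is a Friday.
Each is the 2nd Friday of its month.
December 2019 — 2nd Friday is Dec 13 2019.
January 2020 — 2nd Friday is Jan 10 2020.
February 2020 — 2nd Friday is Feb 14 2020.
March 2020 — 2nd Friday is Mar 13 2020.

Mar 13 2020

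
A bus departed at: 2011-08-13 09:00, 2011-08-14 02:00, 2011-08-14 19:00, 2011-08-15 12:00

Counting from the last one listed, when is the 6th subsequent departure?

2011-08-19 18:00

Spacing: 17, 17, 17 h — constant 17 h.
2011-08-15 12:00 + 17 h = 2011-08-16 05:00.
2011-08-16 05:00 + 17 h = 2011-08-16 22:00.
2011-08-16 22:00 + 17 h = 2011-08-17 15:00.
2011-08-17 15:00 + 17 h = 2011-08-18 08:00.
2011-08-18 08:00 + 17 h = 2011-08-19 01:00.
2011-08-19 01:00 + 17 h = 2011-08-19 18:00.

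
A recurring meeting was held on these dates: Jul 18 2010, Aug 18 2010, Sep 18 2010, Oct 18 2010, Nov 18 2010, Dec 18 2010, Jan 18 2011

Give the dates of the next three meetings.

Gaps: 31, 31, 30, 31, 30, 31 days — not constant. Every event is on the 18th of the month.
Pattern: the 18th of each month.
February 2011: Feb 18 2011.
Next: March 2011 → Mar 18 2011.
April 2011: Apr 18 2011.

Feb 18 2011, Mar 18 2011, Apr 18 2011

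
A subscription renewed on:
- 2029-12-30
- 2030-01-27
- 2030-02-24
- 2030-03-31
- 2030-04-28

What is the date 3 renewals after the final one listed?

Every date is a Sunday; gaps 28, 28, 35, 28 days.
Each is the last Sunday of its month (at least one falls on the 29th or later, ruling out '4th Sunday').
May 2030 ends with Sunday 2030-05-26.
Last Sunday of June 2030: 2030-06-30.
July 2030 ends with Sunday 2030-07-28.

2030-07-28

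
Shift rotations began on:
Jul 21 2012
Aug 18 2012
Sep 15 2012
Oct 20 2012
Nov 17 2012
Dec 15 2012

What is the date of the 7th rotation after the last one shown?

All dates are Saturdays, 28, 28, 35, 28, 28 days apart.
Specifically, the 3rd Saturday of each month.
3rd Saturday of January 2013: Jan 19 2013.
3rd Saturday of February 2013: Feb 16 2013.
March 2013 — 3rd Saturday is Mar 16 2013.
April 2013 — 3rd Saturday is Apr 20 2013.
May 2013 — 3rd Saturday is May 18 2013.
June 2013 — 3rd Saturday is Jun 15 2013.
July 2013 — 3rd Saturday is Jul 20 2013.

Jul 20 2013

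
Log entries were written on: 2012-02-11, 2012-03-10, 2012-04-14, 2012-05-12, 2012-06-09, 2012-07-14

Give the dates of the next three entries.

2012-08-11, 2012-09-08, 2012-10-13

These are Saturdays at 28- or 35-day spacing (28, 35, 28, 28, 35).
The pattern: 2nd Saturday of the month.
August 2012 — 2nd Saturday is 2012-08-11.
2nd Saturday of September 2012: 2012-09-08.
2nd Saturday of October 2012: 2012-10-13.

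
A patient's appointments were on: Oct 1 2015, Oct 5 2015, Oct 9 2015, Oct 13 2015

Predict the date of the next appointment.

Gaps between consecutive events: 4, 4, 4 days — a constant 4-day interval.
Oct 13 2015 + 4 days = Oct 17 2015.

Oct 17 2015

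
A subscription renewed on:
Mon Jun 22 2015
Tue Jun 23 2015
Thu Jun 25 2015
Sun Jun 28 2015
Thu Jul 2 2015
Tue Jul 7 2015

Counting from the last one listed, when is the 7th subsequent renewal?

Intervals are 1, 2, 3, 4, 5 days — an arithmetic progression with common difference 1.
Next gap: 6 days. Tue Jul 7 2015 + 6 days = Mon Jul 13 2015.
Next gap: 7 days. Mon Jul 13 2015 + 7 days = Mon Jul 20 2015.
Next gap: 8 days. Mon Jul 20 2015 + 8 days = Tue Jul 28 2015.
Next gap: 9 days. Tue Jul 28 2015 + 9 days = Thu Aug 6 2015.
Next gap: 10 days. Thu Aug 6 2015 + 10 days = Sun Aug 16 2015.
Next gap: 11 days. Sun Aug 16 2015 + 11 days = Thu Aug 27 2015.
Next gap: 12 days. Thu Aug 27 2015 + 12 days = Tue Sep 8 2015.

Tue Sep 8 2015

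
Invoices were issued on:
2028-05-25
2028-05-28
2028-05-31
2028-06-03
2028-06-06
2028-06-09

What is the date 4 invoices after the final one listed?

2028-06-21

Every event comes 3 days after the last (3, 3, 3, 3, 3).
2028-06-09 + 3 days = 2028-06-12.
2028-06-12 + 3 days = 2028-06-15.
2028-06-15 + 3 days = 2028-06-18.
2028-06-18 + 3 days = 2028-06-21.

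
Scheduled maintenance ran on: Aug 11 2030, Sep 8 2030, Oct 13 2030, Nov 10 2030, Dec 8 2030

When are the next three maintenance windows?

Jan 12 2031, Feb 9 2031, Mar 9 2031

All dates are Sundays, 28, 35, 28, 28 days apart.
Specifically, the 2nd Sunday of each month.
2nd Sunday of January 2031: Jan 12 2031.
2nd Sunday of February 2031: Feb 9 2031.
March 2031 — 2nd Sunday is Mar 9 2031.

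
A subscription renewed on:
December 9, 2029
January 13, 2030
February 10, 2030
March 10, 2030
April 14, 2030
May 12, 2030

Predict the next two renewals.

June 9, 2030; July 14, 2030

All dates are Sundays, 35, 28, 28, 35, 28 days apart.
Specifically, the 2nd Sunday of each month.
2nd Sunday of June 2030: June 9, 2030.
2nd Sunday of July 2030: July 14, 2030.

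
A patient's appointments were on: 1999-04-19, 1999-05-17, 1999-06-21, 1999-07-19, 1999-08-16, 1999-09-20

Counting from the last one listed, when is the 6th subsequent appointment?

All dates are Mondays, 28, 35, 28, 28, 35 days apart.
Specifically, the 3rd Monday of each month.
3rd Monday of October 1999: 1999-10-18.
November 1999 — 3rd Monday is 1999-11-15.
December 1999 — 3rd Monday is 1999-12-20.
January 2000 — 3rd Monday is 2000-01-17.
February 2000 — 3rd Monday is 2000-02-21.
March 2000 — 3rd Monday is 2000-03-20.

2000-03-20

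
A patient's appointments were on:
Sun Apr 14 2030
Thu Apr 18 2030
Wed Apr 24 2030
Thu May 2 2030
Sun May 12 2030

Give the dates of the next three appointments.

Fri May 24 2030, Fri Jun 7 2030, Sun Jun 23 2030

Intervals are 4, 6, 8, 10 days — an arithmetic progression with common difference 2.
Next gap: 12 days. Sun May 12 2030 + 12 days = Fri May 24 2030.
Next gap: 14 days. Fri May 24 2030 + 14 days = Fri Jun 7 2030.
Next gap: 16 days. Fri Jun 7 2030 + 16 days = Sun Jun 23 2030.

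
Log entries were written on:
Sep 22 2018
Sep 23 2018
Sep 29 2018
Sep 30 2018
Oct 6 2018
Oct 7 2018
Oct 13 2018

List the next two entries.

Gaps: 1, 6, 1, 6, 1, 6 days — not constant, but cyclic with period 2.
The events fall on every Saturday and Sunday.
The following Sunday is Oct 14 2018.
Next Saturday: Oct 20 2018.

Oct 14 2018, Oct 20 2018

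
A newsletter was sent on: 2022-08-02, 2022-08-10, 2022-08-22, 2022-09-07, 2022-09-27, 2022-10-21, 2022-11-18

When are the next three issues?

The spacing grows by 4 each time: 8, 12, 16, 20, 24, 28 days.
Next gap: 32 days. 2022-11-18 + 32 days = 2022-12-20.
Next gap: 36 days. 2022-12-20 + 36 days = 2023-01-25.
Next gap: 40 days. 2023-01-25 + 40 days = 2023-03-06.

2022-12-20, 2023-01-25, 2023-03-06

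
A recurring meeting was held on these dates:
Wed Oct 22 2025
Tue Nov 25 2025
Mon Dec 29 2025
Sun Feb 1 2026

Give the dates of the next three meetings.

Sat Mar 7 2026, Fri Apr 10 2026, Thu May 14 2026

Gaps between consecutive events: 34, 34, 34 days — a constant 34-day interval.
Sun Feb 1 2026 + 34 days = Sat Mar 7 2026.
Sat Mar 7 2026 + 34 days = Fri Apr 10 2026.
Fri Apr 10 2026 + 34 days = Thu May 14 2026.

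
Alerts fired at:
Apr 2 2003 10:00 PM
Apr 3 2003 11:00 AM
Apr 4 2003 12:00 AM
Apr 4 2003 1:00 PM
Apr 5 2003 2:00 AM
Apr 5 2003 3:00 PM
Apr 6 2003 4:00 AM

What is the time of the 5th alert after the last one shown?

Apr 8 2003 9:00 PM

The interval is a steady 13 hours (13, 13, 13, 13, 13, 13).
Apr 6 2003 4:00 AM + 13 h = Apr 6 2003 5:00 PM.
Apr 6 2003 5:00 PM + 13 h = Apr 7 2003 6:00 AM.
Apr 7 2003 6:00 AM + 13 h = Apr 7 2003 7:00 PM.
Apr 7 2003 7:00 PM + 13 h = Apr 8 2003 8:00 AM.
Apr 8 2003 8:00 AM + 13 h = Apr 8 2003 9:00 PM.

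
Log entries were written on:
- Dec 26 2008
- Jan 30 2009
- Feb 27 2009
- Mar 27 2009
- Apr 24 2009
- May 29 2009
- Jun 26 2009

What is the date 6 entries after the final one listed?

These are Fridays with 35, 28, 28, 28, 35, 28-day gaps.
Each is the final Friday of its month — Jan 30 2009 is past the 28th, so '4th Friday' doesn't fit.
Last Friday of July 2009: Jul 31 2009.
Last Friday of August 2009: Aug 28 2009.
Last Friday of September 2009: Sep 25 2009.
Last Friday of October 2009: Oct 30 2009.
November 2009 ends with Friday Nov 27 2009.
December 2009 ends with Friday Dec 25 2009.

Dec 25 2009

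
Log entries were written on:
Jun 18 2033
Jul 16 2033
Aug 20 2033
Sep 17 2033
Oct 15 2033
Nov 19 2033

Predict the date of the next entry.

Dec 17 2033

Gaps: 28, 35, 28, 28, 35 days — a mix of 28 and 35. Every date is a Saturday.
Each is the 3rd Saturday of its month.
December 2033 — 3rd Saturday is Dec 17 2033.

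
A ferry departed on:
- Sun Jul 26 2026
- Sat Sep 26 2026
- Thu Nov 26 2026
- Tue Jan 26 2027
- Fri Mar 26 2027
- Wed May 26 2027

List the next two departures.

The day-of-month is always 26 (62, 61, 61, 59, 61 days between events).
So this recurs on the 26th of every 2 months.
Next: July 2027 → Mon Jul 26 2027.
Next: September 2027 → Sun Sep 26 2027.

Mon Jul 26 2027, Sun Sep 26 2027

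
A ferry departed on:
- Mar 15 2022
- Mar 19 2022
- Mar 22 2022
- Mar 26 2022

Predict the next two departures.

Mar 29 2022, Apr 2 2022

The gap pattern 4, 3, 4 repeats every 2 events.
These are the Tuesdays and Saturdays of each week.
Next Tuesday: Mar 29 2022.
The following Saturday is Apr 2 2022.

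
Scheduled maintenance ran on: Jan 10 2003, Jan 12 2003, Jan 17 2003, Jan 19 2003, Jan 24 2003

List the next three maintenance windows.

Every event lands on a Friday or Sunday (gaps cycle 2, 5, 2, 5).
So the schedule is: every Friday and Sunday.
Next Sunday: Jan 26 2003.
Next Friday: Jan 31 2003.
Next Sunday: Feb 2 2003.

Jan 26 2003, Jan 31 2003, Feb 2 2003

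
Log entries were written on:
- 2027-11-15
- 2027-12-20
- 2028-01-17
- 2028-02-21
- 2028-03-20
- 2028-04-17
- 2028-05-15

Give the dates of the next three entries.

Gaps: 35, 28, 35, 28, 28, 28 days — a mix of 28 and 35. Every date is a Monday.
Each is the 3rd Monday of its month.
June 2028 — 3rd Monday is 2028-06-19.
3rd Monday of July 2028: 2028-07-17.
3rd Monday of August 2028: 2028-08-21.

2028-06-19, 2028-07-17, 2028-08-21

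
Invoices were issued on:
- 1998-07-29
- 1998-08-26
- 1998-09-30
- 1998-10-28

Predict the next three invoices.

All Wednesdays; the gaps (28, 35, 28) vary with month length.
This is the last Wednesday of each month.
Last Wednesday of November 1998: 1998-11-25.
Last Wednesday of December 1998: 1998-12-30.
Last Wednesday of January 1999: 1999-01-27.

1998-11-25, 1998-12-30, 1999-01-27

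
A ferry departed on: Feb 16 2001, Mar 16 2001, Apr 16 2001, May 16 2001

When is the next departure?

Jun 16 2001

Each date is the 16th; the gaps (28, 31, 30) track the month lengths.
The rule is the 16th of each month.
Next: June 2001 → Jun 16 2001.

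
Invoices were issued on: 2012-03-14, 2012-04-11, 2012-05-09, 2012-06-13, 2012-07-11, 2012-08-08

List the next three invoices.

All dates are Wednesdays, 28, 28, 35, 28, 28 days apart.
Specifically, the 2nd Wednesday of each month.
2nd Wednesday of September 2012: 2012-09-12.
October 2012 — 2nd Wednesday is 2012-10-10.
2nd Wednesday of November 2012: 2012-11-14.

2012-09-12, 2012-10-10, 2012-11-14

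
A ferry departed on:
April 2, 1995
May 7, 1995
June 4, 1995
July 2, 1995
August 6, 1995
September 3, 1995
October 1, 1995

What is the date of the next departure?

These are Sundays at 28- or 35-day spacing (35, 28, 28, 35, 28, 28).
The pattern: 1st Sunday of the month.
November 1995 — 1st Sunday is November 5, 1995.

November 5, 1995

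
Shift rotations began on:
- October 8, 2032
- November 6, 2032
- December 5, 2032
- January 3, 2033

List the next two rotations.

The spacing is 29, 29, 29 days — always 29 days.
January 3, 2033 + 29 days = February 1, 2033.
February 1, 2033 + 29 days = March 2, 2033.

February 1, 2033; March 2, 2033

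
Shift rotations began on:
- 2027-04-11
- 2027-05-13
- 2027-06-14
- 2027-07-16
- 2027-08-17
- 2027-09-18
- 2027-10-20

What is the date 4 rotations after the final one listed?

Every event comes 32 days after the last (32, 32, 32, 32, 32, 32).
2027-10-20 + 32 days = 2027-11-21.
2027-11-21 + 32 days = 2027-12-23.
2027-12-23 + 32 days = 2028-01-24.
2028-01-24 + 32 days = 2028-02-25.

2028-02-25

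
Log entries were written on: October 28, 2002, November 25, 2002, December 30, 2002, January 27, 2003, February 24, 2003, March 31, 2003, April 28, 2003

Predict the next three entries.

All Mondays; the gaps (28, 35, 28, 28, 35, 28) vary with month length.
This is the last Monday of each month.
Last Monday of May 2003: May 26, 2003.
June 2003 ends with Monday June 30, 2003.
Last Monday of July 2003: July 28, 2003.

May 26, 2003; June 30, 2003; July 28, 2003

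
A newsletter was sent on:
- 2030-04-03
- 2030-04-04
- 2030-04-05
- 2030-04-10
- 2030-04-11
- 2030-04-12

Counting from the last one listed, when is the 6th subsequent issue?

2030-04-26

Gaps: 1, 1, 5, 1, 1 days — not constant, but cyclic with period 3.
The events fall on every Wednesday, Thursday and Friday.
The following Wednesday is 2030-04-17.
Next Thursday: 2030-04-18.
Next Friday: 2030-04-19.
The following Wednesday is 2030-04-24.
The following Thursday is 2030-04-25.
Next Friday: 2030-04-26.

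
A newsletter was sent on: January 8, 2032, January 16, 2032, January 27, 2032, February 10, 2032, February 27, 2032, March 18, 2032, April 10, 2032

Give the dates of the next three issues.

The spacing grows by 3 each time: 8, 11, 14, 17, 20, 23 days.
Next gap: 26 days. April 10, 2032 + 26 days = May 6, 2032.
Next gap: 29 days. May 6, 2032 + 29 days = June 4, 2032.
Next gap: 32 days. June 4, 2032 + 32 days = July 6, 2032.

May 6, 2032; June 4, 2032; July 6, 2032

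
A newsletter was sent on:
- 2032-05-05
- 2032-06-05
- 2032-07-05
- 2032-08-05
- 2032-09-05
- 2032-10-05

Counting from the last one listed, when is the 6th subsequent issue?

2033-04-05

Each date is the 5th; the gaps (31, 30, 31, 31, 30) track the month lengths.
The rule is the 5th of each month.
November 2032: 2032-11-05.
Next: December 2032 → 2032-12-05.
Next: January 2033 → 2033-01-05.
February 2033: 2033-02-05.
March 2033: 2033-03-05.
April 2033: 2033-04-05.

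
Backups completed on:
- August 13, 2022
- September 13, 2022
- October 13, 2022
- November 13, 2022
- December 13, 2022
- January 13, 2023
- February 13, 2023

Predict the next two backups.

Each date is the 13th; the gaps (31, 30, 31, 30, 31, 31) track the month lengths.
The rule is the 13th of each month.
Next: March 2023 → March 13, 2023.
Next: April 2023 → April 13, 2023.

March 13, 2023; April 13, 2023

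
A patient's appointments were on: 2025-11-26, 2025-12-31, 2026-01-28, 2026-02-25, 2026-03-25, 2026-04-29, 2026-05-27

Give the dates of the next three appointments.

Every date is a Wednesday; gaps 35, 28, 28, 28, 35, 28 days.
Each is the last Wednesday of its month (at least one falls on the 29th or later, ruling out '4th Wednesday').
June 2026 ends with Wednesday 2026-06-24.
Last Wednesday of July 2026: 2026-07-29.
Last Wednesday of August 2026: 2026-08-26.

2026-06-24, 2026-07-29, 2026-08-26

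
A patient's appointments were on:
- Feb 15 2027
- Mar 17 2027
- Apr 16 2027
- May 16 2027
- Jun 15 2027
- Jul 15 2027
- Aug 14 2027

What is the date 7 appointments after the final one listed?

Mar 11 2028

Gaps between consecutive events: 30, 30, 30, 30, 30, 30 days — a constant 30-day interval.
Aug 14 2027 + 30 days = Sep 13 2027.
Sep 13 2027 + 30 days = Oct 13 2027.
Oct 13 2027 + 30 days = Nov 12 2027.
Nov 12 2027 + 30 days = Dec 12 2027.
Dec 12 2027 + 30 days = Jan 11 2028.
Jan 11 2028 + 30 days = Feb 10 2028.
Feb 10 2028 + 30 days = Mar 11 2028.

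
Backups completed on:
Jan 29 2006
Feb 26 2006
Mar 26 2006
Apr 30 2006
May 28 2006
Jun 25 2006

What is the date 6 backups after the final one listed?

Dec 31 2006

All Sundays; the gaps (28, 28, 35, 28, 28) vary with month length.
This is the last Sunday of each month.
July 2006 ends with Sunday Jul 30 2006.
Last Sunday of August 2006: Aug 27 2006.
Last Sunday of September 2006: Sep 24 2006.
October 2006 ends with Sunday Oct 29 2006.
Last Sunday of November 2006: Nov 26 2006.
Last Sunday of December 2006: Dec 31 2006.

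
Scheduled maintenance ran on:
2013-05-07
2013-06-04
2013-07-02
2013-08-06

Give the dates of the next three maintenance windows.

All dates are Tuesdays, 28, 28, 35 days apart.
Specifically, the 1st Tuesday of each month.
1st Tuesday of September 2013: 2013-09-03.
October 2013 — 1st Tuesday is 2013-10-01.
November 2013 — 1st Tuesday is 2013-11-05.

2013-09-03, 2013-10-01, 2013-11-05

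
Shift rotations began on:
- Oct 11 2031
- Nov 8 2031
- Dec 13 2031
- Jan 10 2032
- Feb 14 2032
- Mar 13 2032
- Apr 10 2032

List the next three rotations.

These are Saturdays at 28- or 35-day spacing (28, 35, 28, 35, 28, 28).
The pattern: 2nd Saturday of the month.
2nd Saturday of May 2032: May 8 2032.
2nd Saturday of June 2032: Jun 12 2032.
July 2032 — 2nd Saturday is Jul 10 2032.

May 8 2032, Jun 12 2032, Jul 10 2032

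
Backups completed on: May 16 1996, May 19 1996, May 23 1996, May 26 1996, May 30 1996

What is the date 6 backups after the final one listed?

Jun 20 1996

Every event lands on a Thursday or Sunday (gaps cycle 3, 4, 3, 4).
So the schedule is: every Thursday and Sunday.
Next Sunday: Jun 2 1996.
Next Thursday: Jun 6 1996.
The following Sunday is Jun 9 1996.
Next Thursday: Jun 13 1996.
The following Sunday is Jun 16 1996.
The following Thursday is Jun 20 1996.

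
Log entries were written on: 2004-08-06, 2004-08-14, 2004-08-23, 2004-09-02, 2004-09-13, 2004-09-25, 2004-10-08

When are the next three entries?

2004-10-22, 2004-11-06, 2004-11-22

The spacing grows by 1 each time: 8, 9, 10, 11, 12, 13 days.
Next gap: 14 days. 2004-10-08 + 14 days = 2004-10-22.
Next gap: 15 days. 2004-10-22 + 15 days = 2004-11-06.
Next gap: 16 days. 2004-11-06 + 16 days = 2004-11-22.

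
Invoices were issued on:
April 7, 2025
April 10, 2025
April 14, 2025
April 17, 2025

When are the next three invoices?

Gaps: 3, 4, 3 days — not constant, but cyclic with period 2.
The events fall on every Monday and Thursday.
Next Monday: April 21, 2025.
Next Thursday: April 24, 2025.
Next Monday: April 28, 2025.

April 21, 2025; April 24, 2025; April 28, 2025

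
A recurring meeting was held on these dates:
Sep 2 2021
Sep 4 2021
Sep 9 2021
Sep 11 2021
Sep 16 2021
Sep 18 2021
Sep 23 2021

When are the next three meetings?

Sep 25 2021, Sep 30 2021, Oct 2 2021

Gaps: 2, 5, 2, 5, 2, 5 days — not constant, but cyclic with period 2.
The events fall on every Thursday and Saturday.
Next Saturday: Sep 25 2021.
The following Thursday is Sep 30 2021.
Next Saturday: Oct 2 2021.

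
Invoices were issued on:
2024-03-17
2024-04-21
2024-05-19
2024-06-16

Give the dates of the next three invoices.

2024-07-21, 2024-08-18, 2024-09-15

These are Sundays at 28- or 35-day spacing (35, 28, 28).
The pattern: 3rd Sunday of the month.
July 2024 — 3rd Sunday is 2024-07-21.
August 2024 — 3rd Sunday is 2024-08-18.
September 2024 — 3rd Sunday is 2024-09-15.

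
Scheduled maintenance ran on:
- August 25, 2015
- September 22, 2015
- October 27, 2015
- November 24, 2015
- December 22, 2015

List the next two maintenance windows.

These are Tuesdays at 28- or 35-day spacing (28, 35, 28, 28).
The pattern: 4th Tuesday of the month.
4th Tuesday of January 2016: January 26, 2016.
February 2016 — 4th Tuesday is February 23, 2016.

January 26, 2016; February 23, 2016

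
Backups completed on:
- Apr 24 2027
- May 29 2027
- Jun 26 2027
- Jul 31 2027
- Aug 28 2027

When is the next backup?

Every date is a Saturday; gaps 35, 28, 35, 28 days.
Each is the last Saturday of its month (at least one falls on the 29th or later, ruling out '4th Saturday').
September 2027 ends with Saturday Sep 25 2027.

Sep 25 2027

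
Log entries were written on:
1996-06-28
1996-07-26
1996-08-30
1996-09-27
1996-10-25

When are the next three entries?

These are Fridays with 28, 35, 28, 28-day gaps.
Each is the final Friday of its month — 1996-08-30 is past the 28th, so '4th Friday' doesn't fit.
November 1996 ends with Friday 1996-11-29.
Last Friday of December 1996: 1996-12-27.
January 1997 ends with Friday 1997-01-31.

1996-11-29, 1996-12-27, 1997-01-31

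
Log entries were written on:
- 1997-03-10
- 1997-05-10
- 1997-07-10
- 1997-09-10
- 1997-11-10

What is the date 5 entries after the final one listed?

The day-of-month is always 10 (61, 61, 62, 61 days between events).
So this recurs on the 10th of every 2 months.
January 1998: 1998-01-10.
Next: March 1998 → 1998-03-10.
May 1998: 1998-05-10.
Next: July 1998 → 1998-07-10.
Next: September 1998 → 1998-09-10.

1998-09-10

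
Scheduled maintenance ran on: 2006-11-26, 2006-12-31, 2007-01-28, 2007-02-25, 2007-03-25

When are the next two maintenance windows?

2007-04-29, 2007-05-27

These are Sundays with 35, 28, 28, 28-day gaps.
Each is the final Sunday of its month — 2006-12-31 is past the 28th, so '4th Sunday' doesn't fit.
April 2007 ends with Sunday 2007-04-29.
Last Sunday of May 2007: 2007-05-27.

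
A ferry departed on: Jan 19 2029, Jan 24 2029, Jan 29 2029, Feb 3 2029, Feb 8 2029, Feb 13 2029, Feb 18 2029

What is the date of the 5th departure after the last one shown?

The spacing is 5, 5, 5, 5, 5, 5 days — always 5 days.
Feb 18 2029 + 5 days = Feb 23 2029.
Feb 23 2029 + 5 days = Feb 28 2029.
Feb 28 2029 + 5 days = Mar 5 2029.
Mar 5 2029 + 5 days = Mar 10 2029.
Mar 10 2029 + 5 days = Mar 15 2029.

Mar 15 2029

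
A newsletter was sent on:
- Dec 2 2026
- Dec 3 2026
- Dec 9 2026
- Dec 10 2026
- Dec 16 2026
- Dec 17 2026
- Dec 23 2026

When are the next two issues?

The gap pattern 1, 6, 1, 6, 1, 6 repeats every 2 events.
These are the Wednesdays and Thursdays of each week.
Next Thursday: Dec 24 2026.
Next Wednesday: Dec 30 2026.

Dec 24 2026, Dec 30 2026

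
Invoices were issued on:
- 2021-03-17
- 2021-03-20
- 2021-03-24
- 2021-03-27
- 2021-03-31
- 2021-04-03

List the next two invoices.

2021-04-07, 2021-04-10

Every event lands on a Wednesday or Saturday (gaps cycle 3, 4, 3, 4, 3).
So the schedule is: every Wednesday and Saturday.
Next Wednesday: 2021-04-07.
Next Saturday: 2021-04-10.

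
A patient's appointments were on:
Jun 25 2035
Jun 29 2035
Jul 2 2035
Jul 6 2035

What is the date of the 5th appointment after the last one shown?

Gaps: 4, 3, 4 days — not constant, but cyclic with period 2.
The events fall on every Monday and Friday.
The following Monday is Jul 9 2035.
The following Friday is Jul 13 2035.
The following Monday is Jul 16 2035.
Next Friday: Jul 20 2035.
Next Monday: Jul 23 2035.

Jul 23 2035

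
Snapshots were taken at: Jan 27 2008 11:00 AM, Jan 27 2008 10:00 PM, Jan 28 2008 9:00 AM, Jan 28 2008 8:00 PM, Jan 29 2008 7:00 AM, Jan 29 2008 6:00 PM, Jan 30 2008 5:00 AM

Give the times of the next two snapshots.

Jan 30 2008 4:00 PM, Jan 31 2008 3:00 AM

Gaps: 11, 11, 11, 11, 11, 11 hours — each event is 11 hours after the previous one.
Jan 30 2008 5:00 AM + 11 h = Jan 30 2008 4:00 PM.
Jan 30 2008 4:00 PM + 11 h = Jan 31 2008 3:00 AM.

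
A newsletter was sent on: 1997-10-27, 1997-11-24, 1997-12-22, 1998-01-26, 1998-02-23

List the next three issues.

1998-03-23, 1998-04-27, 1998-05-25

These are Mondays at 28- or 35-day spacing (28, 28, 35, 28).
The pattern: 4th Monday of the month.
4th Monday of March 1998: 1998-03-23.
4th Monday of April 1998: 1998-04-27.
4th Monday of May 1998: 1998-05-25.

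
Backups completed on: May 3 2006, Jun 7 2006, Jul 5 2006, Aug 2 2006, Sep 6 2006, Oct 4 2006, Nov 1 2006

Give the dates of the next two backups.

These are Wednesdays at 28- or 35-day spacing (35, 28, 28, 35, 28, 28).
The pattern: 1st Wednesday of the month.
December 2006 — 1st Wednesday is Dec 6 2006.
January 2007 — 1st Wednesday is Jan 3 2007.

Dec 6 2006, Jan 3 2007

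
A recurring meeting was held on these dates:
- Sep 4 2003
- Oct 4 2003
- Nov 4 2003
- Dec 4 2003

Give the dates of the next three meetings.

Jan 4 2004, Feb 4 2004, Mar 4 2004

Gaps: 30, 31, 30 days — not constant. Every event is on the 4th of the month.
Pattern: the 4th of each month.
January 2004: Jan 4 2004.
February 2004: Feb 4 2004.
March 2004: Mar 4 2004.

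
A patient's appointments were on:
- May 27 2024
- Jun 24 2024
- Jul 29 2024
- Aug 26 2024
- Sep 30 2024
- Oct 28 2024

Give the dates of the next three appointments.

These are Mondays with 28, 35, 28, 35, 28-day gaps.
Each is the final Monday of its month — Jul 29 2024 is past the 28th, so '4th Monday' doesn't fit.
Last Monday of November 2024: Nov 25 2024.
December 2024 ends with Monday Dec 30 2024.
January 2025 ends with Monday Jan 27 2025.

Nov 25 2024, Dec 30 2024, Jan 27 2025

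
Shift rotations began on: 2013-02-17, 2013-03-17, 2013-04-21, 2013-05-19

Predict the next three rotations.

These are Sundays at 28- or 35-day spacing (28, 35, 28).
The pattern: 3rd Sunday of the month.
3rd Sunday of June 2013: 2013-06-16.
July 2013 — 3rd Sunday is 2013-07-21.
August 2013 — 3rd Sunday is 2013-08-18.

2013-06-16, 2013-07-21, 2013-08-18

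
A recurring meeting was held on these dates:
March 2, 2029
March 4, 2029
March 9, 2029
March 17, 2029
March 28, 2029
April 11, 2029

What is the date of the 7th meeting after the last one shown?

October 10, 2029

Gaps: 2, 5, 8, 11, 14 days — each gap is 3 larger than the previous one.
Next gap: 17 days. April 11, 2029 + 17 days = April 28, 2029.
Next gap: 20 days. April 28, 2029 + 20 days = May 18, 2029.
Next gap: 23 days. May 18, 2029 + 23 days = June 10, 2029.
Next gap: 26 days. June 10, 2029 + 26 days = July 6, 2029.
Next gap: 29 days. July 6, 2029 + 29 days = August 4, 2029.
Next gap: 32 days. August 4, 2029 + 32 days = September 5, 2029.
Next gap: 35 days. September 5, 2029 + 35 days = October 10, 2029.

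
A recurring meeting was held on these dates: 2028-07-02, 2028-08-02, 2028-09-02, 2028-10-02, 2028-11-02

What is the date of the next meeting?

Gaps: 31, 31, 30, 31 days — not constant. Every event is on the 2nd of the month.
Pattern: the 2nd of each month.
December 2028: 2028-12-02.

2028-12-02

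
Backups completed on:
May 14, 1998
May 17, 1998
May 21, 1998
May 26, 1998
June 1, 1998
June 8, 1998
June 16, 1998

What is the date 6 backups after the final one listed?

August 24, 1998

Intervals are 3, 4, 5, 6, 7, 8 days — an arithmetic progression with common difference 1.
Next gap: 9 days. June 16, 1998 + 9 days = June 25, 1998.
Next gap: 10 days. June 25, 1998 + 10 days = July 5, 1998.
Next gap: 11 days. July 5, 1998 + 11 days = July 16, 1998.
Next gap: 12 days. July 16, 1998 + 12 days = July 28, 1998.
Next gap: 13 days. July 28, 1998 + 13 days = August 10, 1998.
Next gap: 14 days. August 10, 1998 + 14 days = August 24, 1998.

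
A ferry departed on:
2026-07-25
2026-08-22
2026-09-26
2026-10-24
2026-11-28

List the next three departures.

These are Saturdays at 28- or 35-day spacing (28, 35, 28, 35).
The pattern: 4th Saturday of the month.
4th Saturday of December 2026: 2026-12-26.
4th Saturday of January 2027: 2027-01-23.
February 2027 — 4th Saturday is 2027-02-27.

2026-12-26, 2027-01-23, 2027-02-27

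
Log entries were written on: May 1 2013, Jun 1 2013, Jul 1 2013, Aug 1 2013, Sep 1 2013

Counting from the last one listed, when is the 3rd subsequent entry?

Dec 1 2013

The day-of-month is always 1 (31, 30, 31, 31 days between events).
So this recurs on the 1st of each month.
October 2013: Oct 1 2013.
Next: November 2013 → Nov 1 2013.
Next: December 2013 → Dec 1 2013.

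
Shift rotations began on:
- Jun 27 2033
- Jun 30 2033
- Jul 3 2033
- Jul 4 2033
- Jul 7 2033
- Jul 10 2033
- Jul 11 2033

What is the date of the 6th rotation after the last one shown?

The gap pattern 3, 3, 1, 3, 3, 1 repeats every 3 events.
These are the Mondays, Thursdays and Sundays of each week.
Next Thursday: Jul 14 2033.
Next Sunday: Jul 17 2033.
Next Monday: Jul 18 2033.
Next Thursday: Jul 21 2033.
The following Sunday is Jul 24 2033.
Next Monday: Jul 25 2033.

Jul 25 2033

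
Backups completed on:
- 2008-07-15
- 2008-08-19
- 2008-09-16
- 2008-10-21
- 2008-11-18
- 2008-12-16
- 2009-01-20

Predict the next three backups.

Gaps: 35, 28, 35, 28, 28, 35 days — a mix of 28 and 35. Every date is a Tuesday.
Each is the 3rd Tuesday of its month.
February 2009 — 3rd Tuesday is 2009-02-17.
3rd Tuesday of March 2009: 2009-03-17.
3rd Tuesday of April 2009: 2009-04-21.

2009-02-17, 2009-03-17, 2009-04-21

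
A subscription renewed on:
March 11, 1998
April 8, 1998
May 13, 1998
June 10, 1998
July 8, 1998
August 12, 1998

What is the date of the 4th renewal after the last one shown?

These are Wednesdays at 28- or 35-day spacing (28, 35, 28, 28, 35).
The pattern: 2nd Wednesday of the month.
2nd Wednesday of September 1998: September 9, 1998.
October 1998 — 2nd Wednesday is October 14, 1998.
2nd Wednesday of November 1998: November 11, 1998.
December 1998 — 2nd Wednesday is December 9, 1998.

December 9, 1998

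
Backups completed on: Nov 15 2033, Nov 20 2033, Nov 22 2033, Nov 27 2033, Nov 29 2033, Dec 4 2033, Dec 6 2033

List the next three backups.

Dec 11 2033, Dec 13 2033, Dec 18 2033

Every event lands on a Tuesday or Sunday (gaps cycle 5, 2, 5, 2, 5, 2).
So the schedule is: every Tuesday and Sunday.
Next Sunday: Dec 11 2033.
Next Tuesday: Dec 13 2033.
Next Sunday: Dec 18 2033.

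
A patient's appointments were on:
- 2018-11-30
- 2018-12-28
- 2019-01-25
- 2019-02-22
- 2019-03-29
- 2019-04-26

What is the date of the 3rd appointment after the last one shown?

These are Fridays with 28, 28, 28, 35, 28-day gaps.
Each is the final Friday of its month — 2018-11-30 is past the 28th, so '4th Friday' doesn't fit.
Last Friday of May 2019: 2019-05-31.
Last Friday of June 2019: 2019-06-28.
July 2019 ends with Friday 2019-07-26.

2019-07-26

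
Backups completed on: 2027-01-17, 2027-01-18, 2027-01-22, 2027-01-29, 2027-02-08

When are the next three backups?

2027-02-21, 2027-03-09, 2027-03-28

Gaps: 1, 4, 7, 10 days — each gap is 3 larger than the previous one.
Next gap: 13 days. 2027-02-08 + 13 days = 2027-02-21.
Next gap: 16 days. 2027-02-21 + 16 days = 2027-03-09.
Next gap: 19 days. 2027-03-09 + 19 days = 2027-03-28.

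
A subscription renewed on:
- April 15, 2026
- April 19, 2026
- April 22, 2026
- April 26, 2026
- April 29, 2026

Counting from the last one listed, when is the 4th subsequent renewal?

Every event lands on a Wednesday or Sunday (gaps cycle 4, 3, 4, 3).
So the schedule is: every Wednesday and Sunday.
Next Sunday: May 3, 2026.
The following Wednesday is May 6, 2026.
Next Sunday: May 10, 2026.
Next Wednesday: May 13, 2026.

May 13, 2026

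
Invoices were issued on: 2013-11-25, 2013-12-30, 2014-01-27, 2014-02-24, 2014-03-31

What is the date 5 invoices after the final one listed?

2014-08-25

These are Mondays with 35, 28, 28, 35-day gaps.
Each is the final Monday of its month — 2013-12-30 is past the 28th, so '4th Monday' doesn't fit.
Last Monday of April 2014: 2014-04-28.
Last Monday of May 2014: 2014-05-26.
June 2014 ends with Monday 2014-06-30.
July 2014 ends with Monday 2014-07-28.
Last Monday of August 2014: 2014-08-25.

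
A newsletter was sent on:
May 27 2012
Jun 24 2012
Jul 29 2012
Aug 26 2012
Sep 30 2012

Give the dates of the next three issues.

Oct 28 2012, Nov 25 2012, Dec 30 2012

These are Sundays with 28, 35, 28, 35-day gaps.
Each is the final Sunday of its month — Jul 29 2012 is past the 28th, so '4th Sunday' doesn't fit.
October 2012 ends with Sunday Oct 28 2012.
November 2012 ends with Sunday Nov 25 2012.
December 2012 ends with Sunday Dec 30 2012.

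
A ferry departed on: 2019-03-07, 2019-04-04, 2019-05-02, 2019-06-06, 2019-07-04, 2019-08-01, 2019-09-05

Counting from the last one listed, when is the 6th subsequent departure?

2020-03-05

All dates are Thursdays, 28, 28, 35, 28, 28, 35 days apart.
Specifically, the 1st Thursday of each month.
October 2019 — 1st Thursday is 2019-10-03.
November 2019 — 1st Thursday is 2019-11-07.
December 2019 — 1st Thursday is 2019-12-05.
1st Thursday of January 2020: 2020-01-02.
February 2020 — 1st Thursday is 2020-02-06.
1st Thursday of March 2020: 2020-03-05.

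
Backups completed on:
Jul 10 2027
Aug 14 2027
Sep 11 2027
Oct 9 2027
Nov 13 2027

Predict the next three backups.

Dec 11 2027, Jan 8 2028, Feb 12 2028

All dates are Saturdays, 35, 28, 28, 35 days apart.
Specifically, the 2nd Saturday of each month.
December 2027 — 2nd Saturday is Dec 11 2027.
2nd Saturday of January 2028: Jan 8 2028.
February 2028 — 2nd Saturday is Feb 12 2028.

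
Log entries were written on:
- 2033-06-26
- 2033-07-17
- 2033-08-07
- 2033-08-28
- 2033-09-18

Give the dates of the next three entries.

The spacing is 21, 21, 21, 21 days — always 21 days.
2033-09-18 + 21 days = 2033-10-09.
2033-10-09 + 21 days = 2033-10-30.
2033-10-30 + 21 days = 2033-11-20.

2033-10-09, 2033-10-30, 2033-11-20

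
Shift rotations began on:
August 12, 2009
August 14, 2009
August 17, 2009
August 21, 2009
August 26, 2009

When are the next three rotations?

Intervals are 2, 3, 4, 5 days — an arithmetic progression with common difference 1.
Next gap: 6 days. August 26, 2009 + 6 days = September 1, 2009.
Next gap: 7 days. September 1, 2009 + 7 days = September 8, 2009.
Next gap: 8 days. September 8, 2009 + 8 days = September 16, 2009.

September 1, 2009; September 8, 2009; September 16, 2009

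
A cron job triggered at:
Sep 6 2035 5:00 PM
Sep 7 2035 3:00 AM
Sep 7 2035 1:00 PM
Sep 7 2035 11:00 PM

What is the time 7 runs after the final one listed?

The interval is a steady 10 hours (10, 10, 10).
Sep 7 2035 11:00 PM + 10 h = Sep 8 2035 9:00 AM.
Sep 8 2035 9:00 AM + 10 h = Sep 8 2035 7:00 PM.
Sep 8 2035 7:00 PM + 10 h = Sep 9 2035 5:00 AM.
Sep 9 2035 5:00 AM + 10 h = Sep 9 2035 3:00 PM.
Sep 9 2035 3:00 PM + 10 h = Sep 10 2035 1:00 AM.
Sep 10 2035 1:00 AM + 10 h = Sep 10 2035 11:00 AM.
Sep 10 2035 11:00 AM + 10 h = Sep 10 2035 9:00 PM.

Sep 10 2035 9:00 PM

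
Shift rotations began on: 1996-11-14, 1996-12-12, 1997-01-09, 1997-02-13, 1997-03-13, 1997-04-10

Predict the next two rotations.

These are Thursdays at 28- or 35-day spacing (28, 28, 35, 28, 28).
The pattern: 2nd Thursday of the month.
2nd Thursday of May 1997: 1997-05-08.
2nd Thursday of June 1997: 1997-06-12.

1997-05-08, 1997-06-12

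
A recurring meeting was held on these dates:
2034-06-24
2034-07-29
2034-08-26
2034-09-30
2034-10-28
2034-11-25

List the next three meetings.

Every date is a Saturday; gaps 35, 28, 35, 28, 28 days.
Each is the last Saturday of its month (at least one falls on the 29th or later, ruling out '4th Saturday').
Last Saturday of December 2034: 2034-12-30.
January 2035 ends with Saturday 2035-01-27.
Last Saturday of February 2035: 2035-02-24.

2034-12-30, 2035-01-27, 2035-02-24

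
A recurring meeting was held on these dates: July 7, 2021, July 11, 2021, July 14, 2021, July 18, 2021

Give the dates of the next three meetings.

Gaps: 4, 3, 4 days — not constant, but cyclic with period 2.
The events fall on every Wednesday and Sunday.
Next Wednesday: July 21, 2021.
Next Sunday: July 25, 2021.
The following Wednesday is July 28, 2021.

July 21, 2021; July 25, 2021; July 28, 2021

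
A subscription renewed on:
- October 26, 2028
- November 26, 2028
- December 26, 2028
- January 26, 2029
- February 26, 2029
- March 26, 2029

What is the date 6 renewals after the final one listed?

September 26, 2029

Each date is the 26th; the gaps (31, 30, 31, 31, 28) track the month lengths.
The rule is the 26th of each month.
April 2029: April 26, 2029.
Next: May 2029 → May 26, 2029.
June 2029: June 26, 2029.
July 2029: July 26, 2029.
Next: August 2029 → August 26, 2029.
September 2029: September 26, 2029.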